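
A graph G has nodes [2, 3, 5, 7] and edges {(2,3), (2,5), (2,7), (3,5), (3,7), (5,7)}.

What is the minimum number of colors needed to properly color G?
χ(G) = 4

Clique number ω(G) = 4 (lower bound: χ ≥ ω).
The clique on [2, 3, 5, 7] has size 4, forcing χ ≥ 4, and the coloring below uses 4 colors, so χ(G) = 4.
A valid 4-coloring: color 1: [5]; color 2: [2]; color 3: [7]; color 4: [3].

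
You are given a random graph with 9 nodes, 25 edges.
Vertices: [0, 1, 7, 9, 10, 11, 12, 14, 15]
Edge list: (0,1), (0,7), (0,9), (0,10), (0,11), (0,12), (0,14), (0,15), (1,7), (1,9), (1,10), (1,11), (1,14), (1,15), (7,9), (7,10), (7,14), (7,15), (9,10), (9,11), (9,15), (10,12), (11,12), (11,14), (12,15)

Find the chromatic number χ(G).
χ(G) = 5

Clique number ω(G) = 5 (lower bound: χ ≥ ω).
The clique on [0, 1, 7, 9, 10] has size 5, forcing χ ≥ 5, and the coloring below uses 5 colors, so χ(G) = 5.
A valid 5-coloring: color 1: [0]; color 2: [1, 12]; color 3: [7, 11]; color 4: [9, 14]; color 5: [10, 15].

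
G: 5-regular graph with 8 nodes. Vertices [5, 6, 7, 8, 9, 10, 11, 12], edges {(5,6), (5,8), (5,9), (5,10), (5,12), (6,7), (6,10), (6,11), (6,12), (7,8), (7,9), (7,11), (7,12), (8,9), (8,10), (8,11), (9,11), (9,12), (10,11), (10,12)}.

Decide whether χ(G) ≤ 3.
No, G is not 3-colorable

The clique on vertices [7, 8, 9, 11] has size 4 > 3, so it alone needs 4 colors.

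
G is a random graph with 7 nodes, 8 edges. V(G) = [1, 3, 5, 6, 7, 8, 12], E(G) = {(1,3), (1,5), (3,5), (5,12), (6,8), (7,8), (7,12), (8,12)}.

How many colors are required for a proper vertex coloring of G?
Clique number ω(G) = 3 (lower bound: χ ≥ ω).
The clique on [7, 8, 12] has size 3, forcing χ ≥ 3, and the coloring below uses 3 colors, so χ(G) = 3.
A valid 3-coloring: color 1: [5, 8]; color 2: [1, 6, 12]; color 3: [3, 7].

χ(G) = 3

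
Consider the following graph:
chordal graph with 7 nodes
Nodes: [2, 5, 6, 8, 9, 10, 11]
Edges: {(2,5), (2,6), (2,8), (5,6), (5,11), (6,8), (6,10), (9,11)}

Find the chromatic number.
Clique number ω(G) = 3 (lower bound: χ ≥ ω).
The clique on [2, 6, 8] has size 3, forcing χ ≥ 3, and the coloring below uses 3 colors, so χ(G) = 3.
A valid 3-coloring: color 1: [6, 11]; color 2: [5, 8, 9, 10]; color 3: [2].

χ(G) = 3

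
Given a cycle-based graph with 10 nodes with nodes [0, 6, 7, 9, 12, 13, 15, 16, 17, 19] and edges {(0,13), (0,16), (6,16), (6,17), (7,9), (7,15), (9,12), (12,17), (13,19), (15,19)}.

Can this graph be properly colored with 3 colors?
Yes, G is 3-colorable

A valid 3-coloring: color 1: [0, 6, 7, 12, 19]; color 2: [9, 13, 15, 16, 17].
(χ(G) = 2 ≤ 3.)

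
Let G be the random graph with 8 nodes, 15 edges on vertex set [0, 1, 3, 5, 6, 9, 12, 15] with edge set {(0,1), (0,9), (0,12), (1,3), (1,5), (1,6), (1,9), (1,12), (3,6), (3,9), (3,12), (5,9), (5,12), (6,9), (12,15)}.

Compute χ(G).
χ(G) = 4

Clique number ω(G) = 4 (lower bound: χ ≥ ω).
The clique on [1, 3, 6, 9] has size 4, forcing χ ≥ 4, and the coloring below uses 4 colors, so χ(G) = 4.
A valid 4-coloring: color 1: [1, 15]; color 2: [9, 12]; color 3: [0, 3, 5]; color 4: [6].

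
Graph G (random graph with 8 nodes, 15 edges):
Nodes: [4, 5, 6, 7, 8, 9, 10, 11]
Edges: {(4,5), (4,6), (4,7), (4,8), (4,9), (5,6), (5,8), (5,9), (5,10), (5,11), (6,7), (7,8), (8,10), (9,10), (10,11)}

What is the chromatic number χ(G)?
Clique number ω(G) = 3 (lower bound: χ ≥ ω).
The clique on [5, 8, 10] has size 3, forcing χ ≥ 3, and the coloring below uses 3 colors, so χ(G) = 3.
A valid 3-coloring: color 1: [5, 7]; color 2: [4, 10]; color 3: [6, 8, 9, 11].

χ(G) = 3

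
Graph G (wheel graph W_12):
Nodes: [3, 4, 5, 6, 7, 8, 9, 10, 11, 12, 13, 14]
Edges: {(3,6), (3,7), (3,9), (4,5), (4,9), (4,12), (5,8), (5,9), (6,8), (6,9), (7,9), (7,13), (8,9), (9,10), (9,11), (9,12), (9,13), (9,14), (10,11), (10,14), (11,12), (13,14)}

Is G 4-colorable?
A valid 4-coloring: color 1: [9]; color 2: [5, 6, 7, 12, 14]; color 3: [3, 4, 8, 11, 13]; color 4: [10].
(χ(G) = 4 ≤ 4.)

Yes, G is 4-colorable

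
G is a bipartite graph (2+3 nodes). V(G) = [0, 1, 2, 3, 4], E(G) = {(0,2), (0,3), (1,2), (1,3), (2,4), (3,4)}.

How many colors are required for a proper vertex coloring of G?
χ(G) = 2

Clique number ω(G) = 2 (lower bound: χ ≥ ω).
The graph is bipartite (no odd cycle), so 2 colors suffice: χ(G) = 2.
A valid 2-coloring: color 1: [2, 3]; color 2: [0, 1, 4].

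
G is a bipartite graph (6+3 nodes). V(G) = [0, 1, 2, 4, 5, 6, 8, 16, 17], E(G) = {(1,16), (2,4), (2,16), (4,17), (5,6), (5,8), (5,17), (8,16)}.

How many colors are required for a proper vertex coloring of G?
Clique number ω(G) = 2 (lower bound: χ ≥ ω).
The graph is bipartite (no odd cycle), so 2 colors suffice: χ(G) = 2.
A valid 2-coloring: color 1: [0, 4, 5, 16]; color 2: [1, 2, 6, 8, 17].

χ(G) = 2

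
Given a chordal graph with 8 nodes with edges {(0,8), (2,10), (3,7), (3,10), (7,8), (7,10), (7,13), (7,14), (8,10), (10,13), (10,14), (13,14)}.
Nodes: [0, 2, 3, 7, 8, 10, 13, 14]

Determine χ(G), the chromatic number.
χ(G) = 4

Clique number ω(G) = 4 (lower bound: χ ≥ ω).
The clique on [7, 10, 13, 14] has size 4, forcing χ ≥ 4, and the coloring below uses 4 colors, so χ(G) = 4.
A valid 4-coloring: color 1: [0, 10]; color 2: [2, 7]; color 3: [3, 8, 14]; color 4: [13].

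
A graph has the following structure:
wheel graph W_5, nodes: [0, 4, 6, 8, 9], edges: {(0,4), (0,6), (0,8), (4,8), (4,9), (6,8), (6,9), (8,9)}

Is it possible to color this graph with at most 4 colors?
A valid 4-coloring: color 1: [8]; color 2: [0, 9]; color 3: [4, 6].
(χ(G) = 3 ≤ 4.)

Yes, G is 4-colorable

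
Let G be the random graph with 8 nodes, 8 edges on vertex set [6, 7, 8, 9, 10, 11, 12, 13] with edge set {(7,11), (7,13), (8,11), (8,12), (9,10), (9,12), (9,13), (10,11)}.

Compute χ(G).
χ(G) = 3

Clique number ω(G) = 2 (lower bound: χ ≥ ω).
Odd cycle [10, 11, 8, 12, 9] needs 3 colors (χ ≥ 3).
The coloring below uses 3 colors, so χ(G) = 3.
A valid 3-coloring: color 1: [6, 9, 11]; color 2: [7, 10, 12]; color 3: [8, 13].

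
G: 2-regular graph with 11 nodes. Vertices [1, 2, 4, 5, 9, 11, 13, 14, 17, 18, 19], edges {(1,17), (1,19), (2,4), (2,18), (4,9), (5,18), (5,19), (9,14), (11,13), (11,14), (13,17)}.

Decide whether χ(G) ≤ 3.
A valid 3-coloring: color 1: [4, 13, 14, 18, 19]; color 2: [1, 2, 5, 9, 11]; color 3: [17].
(χ(G) = 3 ≤ 3.)

Yes, G is 3-colorable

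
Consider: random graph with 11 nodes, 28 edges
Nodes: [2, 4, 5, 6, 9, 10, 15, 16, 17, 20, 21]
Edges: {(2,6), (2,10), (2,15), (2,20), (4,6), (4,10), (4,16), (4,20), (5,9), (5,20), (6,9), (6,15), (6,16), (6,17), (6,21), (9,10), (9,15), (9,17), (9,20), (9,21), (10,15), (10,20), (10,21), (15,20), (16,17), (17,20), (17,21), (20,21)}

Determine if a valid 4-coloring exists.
A valid 4-coloring: color 1: [6, 20]; color 2: [2, 9, 16]; color 3: [5, 10, 17]; color 4: [4, 15, 21].
(χ(G) = 4 ≤ 4.)

Yes, G is 4-colorable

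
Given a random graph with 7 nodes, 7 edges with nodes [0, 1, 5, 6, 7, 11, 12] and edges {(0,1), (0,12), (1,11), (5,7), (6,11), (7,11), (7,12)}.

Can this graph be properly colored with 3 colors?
Yes, G is 3-colorable

A valid 3-coloring: color 1: [1, 6, 7]; color 2: [5, 11, 12]; color 3: [0].
(χ(G) = 3 ≤ 3.)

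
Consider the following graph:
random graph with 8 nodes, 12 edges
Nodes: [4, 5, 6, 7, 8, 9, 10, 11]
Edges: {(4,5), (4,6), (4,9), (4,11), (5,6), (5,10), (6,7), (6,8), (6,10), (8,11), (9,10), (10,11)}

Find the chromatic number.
χ(G) = 3

Clique number ω(G) = 3 (lower bound: χ ≥ ω).
The clique on [5, 6, 10] has size 3, forcing χ ≥ 3, and the coloring below uses 3 colors, so χ(G) = 3.
A valid 3-coloring: color 1: [6, 9, 11]; color 2: [4, 7, 8, 10]; color 3: [5].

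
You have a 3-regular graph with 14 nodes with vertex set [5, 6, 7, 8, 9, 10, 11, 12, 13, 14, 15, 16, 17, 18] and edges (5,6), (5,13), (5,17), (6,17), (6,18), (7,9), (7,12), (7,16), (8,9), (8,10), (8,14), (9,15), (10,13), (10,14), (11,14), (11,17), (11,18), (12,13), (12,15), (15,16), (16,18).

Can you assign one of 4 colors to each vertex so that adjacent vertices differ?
A valid 4-coloring: color 1: [5, 9, 12, 14, 16]; color 2: [6, 7, 8, 11, 13, 15]; color 3: [10, 17, 18].
(χ(G) = 3 ≤ 4.)

Yes, G is 4-colorable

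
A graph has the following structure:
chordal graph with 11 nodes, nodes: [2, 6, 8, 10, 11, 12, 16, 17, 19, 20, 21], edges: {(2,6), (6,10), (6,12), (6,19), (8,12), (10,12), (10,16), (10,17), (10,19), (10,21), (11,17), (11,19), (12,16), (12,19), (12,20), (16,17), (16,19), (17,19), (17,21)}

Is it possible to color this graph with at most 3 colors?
The clique on vertices [10, 16, 17, 19] has size 4 > 3, so it alone needs 4 colors.

No, G is not 3-colorable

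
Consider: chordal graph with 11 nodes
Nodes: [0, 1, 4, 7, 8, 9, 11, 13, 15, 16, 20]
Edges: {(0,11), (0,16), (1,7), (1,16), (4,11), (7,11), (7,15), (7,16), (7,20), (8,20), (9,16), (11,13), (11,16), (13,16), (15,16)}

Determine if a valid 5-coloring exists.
Yes, G is 5-colorable

A valid 5-coloring: color 1: [4, 16, 20]; color 2: [1, 8, 9, 11, 15]; color 3: [0, 7, 13].
(χ(G) = 3 ≤ 5.)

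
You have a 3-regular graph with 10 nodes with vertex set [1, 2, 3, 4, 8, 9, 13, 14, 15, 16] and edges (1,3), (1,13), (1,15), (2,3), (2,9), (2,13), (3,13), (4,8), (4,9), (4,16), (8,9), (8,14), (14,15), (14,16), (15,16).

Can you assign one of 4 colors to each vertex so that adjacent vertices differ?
Yes, G is 4-colorable

A valid 4-coloring: color 1: [1, 2, 8, 16]; color 2: [3, 9, 15]; color 3: [4, 13, 14].
(χ(G) = 3 ≤ 4.)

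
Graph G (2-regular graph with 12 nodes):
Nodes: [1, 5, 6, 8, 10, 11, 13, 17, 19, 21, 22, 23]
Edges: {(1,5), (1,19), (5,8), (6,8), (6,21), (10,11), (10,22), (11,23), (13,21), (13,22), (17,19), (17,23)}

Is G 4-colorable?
A valid 4-coloring: color 1: [5, 6, 10, 13, 19, 23]; color 2: [1, 8, 11, 17, 21, 22].
(χ(G) = 2 ≤ 4.)

Yes, G is 4-colorable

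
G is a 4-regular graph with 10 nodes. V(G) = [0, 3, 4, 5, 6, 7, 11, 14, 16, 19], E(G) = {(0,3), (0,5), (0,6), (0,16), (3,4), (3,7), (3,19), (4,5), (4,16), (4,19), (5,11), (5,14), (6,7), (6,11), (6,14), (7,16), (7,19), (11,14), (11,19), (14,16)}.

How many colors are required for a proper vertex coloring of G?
Clique number ω(G) = 3 (lower bound: χ ≥ ω).
The clique on [3, 4, 19] has size 3, forcing χ ≥ 3, and the coloring below uses 3 colors, so χ(G) = 3.
A valid 3-coloring: color 1: [0, 4, 7, 11]; color 2: [3, 5, 6, 16]; color 3: [14, 19].

χ(G) = 3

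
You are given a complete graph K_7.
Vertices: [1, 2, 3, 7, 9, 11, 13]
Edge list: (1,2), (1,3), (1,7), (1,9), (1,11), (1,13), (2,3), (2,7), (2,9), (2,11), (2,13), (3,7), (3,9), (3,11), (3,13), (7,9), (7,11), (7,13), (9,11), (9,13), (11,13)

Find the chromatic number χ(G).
χ(G) = 7

Clique number ω(G) = 7 (lower bound: χ ≥ ω).
The clique on [1, 2, 3, 7, 9, 11, 13] has size 7, forcing χ ≥ 7, and the coloring below uses 7 colors, so χ(G) = 7.
A valid 7-coloring: color 1: [2]; color 2: [13]; color 3: [7]; color 4: [1]; color 5: [9]; color 6: [11]; color 7: [3].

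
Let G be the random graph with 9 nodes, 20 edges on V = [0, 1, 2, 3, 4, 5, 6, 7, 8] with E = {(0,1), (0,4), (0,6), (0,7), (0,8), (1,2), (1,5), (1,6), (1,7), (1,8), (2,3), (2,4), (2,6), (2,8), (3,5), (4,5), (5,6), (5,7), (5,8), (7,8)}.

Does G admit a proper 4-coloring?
A valid 4-coloring: color 1: [0, 2, 5]; color 2: [1, 3, 4]; color 3: [6, 8]; color 4: [7].
(χ(G) = 4 ≤ 4.)

Yes, G is 4-colorable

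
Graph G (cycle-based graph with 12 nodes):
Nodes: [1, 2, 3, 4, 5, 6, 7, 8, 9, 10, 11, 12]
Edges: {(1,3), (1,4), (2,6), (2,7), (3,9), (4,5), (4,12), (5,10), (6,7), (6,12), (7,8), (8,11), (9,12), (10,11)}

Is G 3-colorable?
A valid 3-coloring: color 1: [1, 5, 7, 11, 12]; color 2: [3, 4, 6, 8, 10]; color 3: [2, 9].
(χ(G) = 3 ≤ 3.)

Yes, G is 3-colorable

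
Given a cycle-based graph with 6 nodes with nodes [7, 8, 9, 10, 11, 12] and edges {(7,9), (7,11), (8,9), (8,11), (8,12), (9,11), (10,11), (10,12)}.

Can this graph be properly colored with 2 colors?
The clique on vertices [8, 9, 11] has size 3 > 2, so it alone needs 3 colors.

No, G is not 2-colorable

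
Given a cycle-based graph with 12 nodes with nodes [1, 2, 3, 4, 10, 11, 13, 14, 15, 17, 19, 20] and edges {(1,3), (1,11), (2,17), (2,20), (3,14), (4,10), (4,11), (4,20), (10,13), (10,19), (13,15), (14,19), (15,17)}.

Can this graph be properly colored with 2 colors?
Odd cycle [15, 17, 2, 20, 4, 10, 13] needs 3 colors (χ ≥ 3).
Hence χ(G) ≥ 3 > 2, so no proper 2-coloring exists.

No, G is not 2-colorable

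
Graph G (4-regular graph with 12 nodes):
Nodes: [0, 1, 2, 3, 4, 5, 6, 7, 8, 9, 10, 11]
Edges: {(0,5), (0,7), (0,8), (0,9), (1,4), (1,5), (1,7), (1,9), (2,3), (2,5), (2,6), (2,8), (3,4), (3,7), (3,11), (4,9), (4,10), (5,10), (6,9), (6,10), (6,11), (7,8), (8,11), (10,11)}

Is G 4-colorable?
A valid 4-coloring: color 1: [2, 7, 9, 11]; color 2: [0, 1, 3, 10]; color 3: [4, 5, 6, 8].
(χ(G) = 3 ≤ 4.)

Yes, G is 4-colorable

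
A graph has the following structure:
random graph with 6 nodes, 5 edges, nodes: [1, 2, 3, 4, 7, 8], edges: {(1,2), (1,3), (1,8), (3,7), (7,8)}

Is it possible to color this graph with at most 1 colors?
No, G is not 1-colorable

Edge (1,8) forces its endpoints to differ, so 1 color is not enough.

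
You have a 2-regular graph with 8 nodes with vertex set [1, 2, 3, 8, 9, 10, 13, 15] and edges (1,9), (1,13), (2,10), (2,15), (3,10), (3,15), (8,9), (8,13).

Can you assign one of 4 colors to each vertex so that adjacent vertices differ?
Yes, G is 4-colorable

A valid 4-coloring: color 1: [9, 10, 13, 15]; color 2: [1, 2, 3, 8].
(χ(G) = 2 ≤ 4.)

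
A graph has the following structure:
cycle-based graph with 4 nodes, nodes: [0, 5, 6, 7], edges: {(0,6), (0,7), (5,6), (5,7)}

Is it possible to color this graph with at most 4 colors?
Yes, G is 4-colorable

A valid 4-coloring: color 1: [6, 7]; color 2: [0, 5].
(χ(G) = 2 ≤ 4.)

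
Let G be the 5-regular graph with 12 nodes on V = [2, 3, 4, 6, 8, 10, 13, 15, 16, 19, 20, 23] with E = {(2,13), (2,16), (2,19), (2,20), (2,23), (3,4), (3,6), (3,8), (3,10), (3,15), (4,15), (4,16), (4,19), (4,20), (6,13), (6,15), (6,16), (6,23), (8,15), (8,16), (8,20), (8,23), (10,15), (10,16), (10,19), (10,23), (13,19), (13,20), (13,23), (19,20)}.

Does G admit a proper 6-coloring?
A valid 6-coloring: color 1: [3, 16, 20, 23]; color 2: [4, 8, 10, 13]; color 3: [2, 6]; color 4: [15, 19].
(χ(G) = 4 ≤ 6.)

Yes, G is 6-colorable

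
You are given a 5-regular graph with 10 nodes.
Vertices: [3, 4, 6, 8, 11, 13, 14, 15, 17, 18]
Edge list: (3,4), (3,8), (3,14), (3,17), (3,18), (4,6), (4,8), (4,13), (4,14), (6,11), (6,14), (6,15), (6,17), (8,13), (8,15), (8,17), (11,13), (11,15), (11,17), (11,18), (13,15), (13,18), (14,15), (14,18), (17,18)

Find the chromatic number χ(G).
Clique number ω(G) = 3 (lower bound: χ ≥ ω).
Odd cycle [18, 17, 8, 4, 14] needs 3 colors (χ ≥ 3).
Vertex 3 is adjacent to every vertex of [4, 8, 14, 17, 18], which already need 3 colors among themselves, so 3 needs a new color (χ ≥ 4).
The coloring below uses 4 colors, so χ(G) = 4.
A valid 4-coloring: color 1: [3, 6, 13]; color 2: [4, 15, 18]; color 3: [8, 11, 14]; color 4: [17].

χ(G) = 4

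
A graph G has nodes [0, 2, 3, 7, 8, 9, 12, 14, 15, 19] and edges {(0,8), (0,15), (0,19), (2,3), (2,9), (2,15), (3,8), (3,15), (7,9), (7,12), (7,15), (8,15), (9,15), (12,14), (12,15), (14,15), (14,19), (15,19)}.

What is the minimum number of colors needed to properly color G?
Clique number ω(G) = 3 (lower bound: χ ≥ ω).
Odd cycle [3, 2, 9, 7, 12, 14, 19, 0, 8] needs 3 colors (χ ≥ 3).
Vertex 15 is adjacent to every vertex of [0, 2, 3, 7, 8, 9, 12, 14, 19], which already need 3 colors among themselves, so 15 needs a new color (χ ≥ 4).
The coloring below uses 4 colors, so χ(G) = 4.
A valid 4-coloring: color 1: [15]; color 2: [0, 3, 9, 12]; color 3: [2, 7, 8, 14]; color 4: [19].

χ(G) = 4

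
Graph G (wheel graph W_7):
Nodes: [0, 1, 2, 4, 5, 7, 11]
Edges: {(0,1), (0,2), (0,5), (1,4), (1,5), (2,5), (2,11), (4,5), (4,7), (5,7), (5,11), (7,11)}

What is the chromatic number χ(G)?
Clique number ω(G) = 3 (lower bound: χ ≥ ω).
The clique on [0, 1, 5] has size 3, forcing χ ≥ 3, and the coloring below uses 3 colors, so χ(G) = 3.
A valid 3-coloring: color 1: [5]; color 2: [1, 2, 7]; color 3: [0, 4, 11].

χ(G) = 3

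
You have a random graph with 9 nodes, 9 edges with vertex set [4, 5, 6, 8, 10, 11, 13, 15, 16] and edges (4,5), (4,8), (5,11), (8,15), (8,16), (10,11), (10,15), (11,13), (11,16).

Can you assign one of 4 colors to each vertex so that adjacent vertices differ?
A valid 4-coloring: color 1: [6, 8, 11]; color 2: [5, 10, 13, 16]; color 3: [4, 15].
(χ(G) = 3 ≤ 4.)

Yes, G is 4-colorable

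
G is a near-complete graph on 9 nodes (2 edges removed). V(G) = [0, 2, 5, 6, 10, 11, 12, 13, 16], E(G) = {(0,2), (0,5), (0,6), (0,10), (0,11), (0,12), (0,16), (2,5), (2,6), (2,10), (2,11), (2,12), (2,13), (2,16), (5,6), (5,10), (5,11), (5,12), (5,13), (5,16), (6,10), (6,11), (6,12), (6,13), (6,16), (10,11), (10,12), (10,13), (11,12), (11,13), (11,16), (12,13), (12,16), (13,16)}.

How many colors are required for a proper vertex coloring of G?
χ(G) = 7

Clique number ω(G) = 7 (lower bound: χ ≥ ω).
The clique on [0, 2, 5, 6, 11, 12, 16] has size 7, forcing χ ≥ 7, and the coloring below uses 7 colors, so χ(G) = 7.
A valid 7-coloring: color 1: [2]; color 2: [11]; color 3: [12]; color 4: [5]; color 5: [6]; color 6: [0, 13]; color 7: [10, 16].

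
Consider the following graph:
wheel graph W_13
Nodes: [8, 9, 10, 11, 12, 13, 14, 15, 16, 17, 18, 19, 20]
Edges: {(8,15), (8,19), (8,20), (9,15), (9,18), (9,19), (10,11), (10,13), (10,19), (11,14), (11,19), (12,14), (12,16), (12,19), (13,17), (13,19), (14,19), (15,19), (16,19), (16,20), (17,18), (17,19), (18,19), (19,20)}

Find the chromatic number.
Clique number ω(G) = 3 (lower bound: χ ≥ ω).
The clique on [8, 19, 20] has size 3, forcing χ ≥ 3, and the coloring below uses 3 colors, so χ(G) = 3.
A valid 3-coloring: color 1: [19]; color 2: [11, 12, 13, 15, 18, 20]; color 3: [8, 9, 10, 14, 16, 17].

χ(G) = 3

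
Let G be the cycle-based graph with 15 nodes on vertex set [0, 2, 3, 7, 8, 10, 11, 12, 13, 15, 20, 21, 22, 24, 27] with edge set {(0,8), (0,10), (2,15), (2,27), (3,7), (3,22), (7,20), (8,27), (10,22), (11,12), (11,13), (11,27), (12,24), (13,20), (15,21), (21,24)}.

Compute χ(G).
Clique number ω(G) = 2 (lower bound: χ ≥ ω).
Odd cycle [2, 15, 21, 24, 12, 11, 27] needs 3 colors (χ ≥ 3).
The coloring below uses 3 colors, so χ(G) = 3.
A valid 3-coloring: color 1: [0, 7, 13, 15, 22, 24, 27]; color 2: [2, 3, 8, 10, 11, 20, 21]; color 3: [12].

χ(G) = 3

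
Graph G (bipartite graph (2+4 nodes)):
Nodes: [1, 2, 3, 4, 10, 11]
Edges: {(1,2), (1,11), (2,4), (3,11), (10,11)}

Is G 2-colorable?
Yes, G is 2-colorable

A valid 2-coloring: color 1: [2, 11]; color 2: [1, 3, 4, 10].
(χ(G) = 2 ≤ 2.)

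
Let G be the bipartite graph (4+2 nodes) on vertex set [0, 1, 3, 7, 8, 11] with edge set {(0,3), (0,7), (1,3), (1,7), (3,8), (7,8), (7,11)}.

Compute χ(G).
Clique number ω(G) = 2 (lower bound: χ ≥ ω).
The graph is bipartite (no odd cycle), so 2 colors suffice: χ(G) = 2.
A valid 2-coloring: color 1: [3, 7]; color 2: [0, 1, 8, 11].

χ(G) = 2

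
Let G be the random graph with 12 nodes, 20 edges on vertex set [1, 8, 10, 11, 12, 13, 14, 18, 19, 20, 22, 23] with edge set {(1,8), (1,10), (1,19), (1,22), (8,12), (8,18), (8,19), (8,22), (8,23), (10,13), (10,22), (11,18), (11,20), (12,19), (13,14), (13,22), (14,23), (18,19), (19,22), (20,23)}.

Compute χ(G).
χ(G) = 4

Clique number ω(G) = 4 (lower bound: χ ≥ ω).
The clique on [1, 8, 19, 22] has size 4, forcing χ ≥ 4, and the coloring below uses 4 colors, so χ(G) = 4.
A valid 4-coloring: color 1: [8, 10, 14, 20]; color 2: [11, 13, 19, 23]; color 3: [12, 18, 22]; color 4: [1].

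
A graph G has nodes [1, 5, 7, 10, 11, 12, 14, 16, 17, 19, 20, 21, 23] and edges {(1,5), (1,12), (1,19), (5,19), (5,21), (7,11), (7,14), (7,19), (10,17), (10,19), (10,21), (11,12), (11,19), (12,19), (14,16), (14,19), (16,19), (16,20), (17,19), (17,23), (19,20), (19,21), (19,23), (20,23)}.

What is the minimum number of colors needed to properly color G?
Clique number ω(G) = 3 (lower bound: χ ≥ ω).
The clique on [1, 12, 19] has size 3, forcing χ ≥ 3, and the coloring below uses 3 colors, so χ(G) = 3.
A valid 3-coloring: color 1: [19]; color 2: [1, 11, 14, 17, 20, 21]; color 3: [5, 7, 10, 12, 16, 23].

χ(G) = 3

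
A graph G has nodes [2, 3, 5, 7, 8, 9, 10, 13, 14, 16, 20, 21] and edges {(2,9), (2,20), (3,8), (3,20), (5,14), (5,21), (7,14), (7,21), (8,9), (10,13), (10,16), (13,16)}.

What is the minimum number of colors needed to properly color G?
χ(G) = 3

Clique number ω(G) = 3 (lower bound: χ ≥ ω).
The clique on [10, 13, 16] has size 3, forcing χ ≥ 3, and the coloring below uses 3 colors, so χ(G) = 3.
A valid 3-coloring: color 1: [5, 7, 8, 13, 20]; color 2: [2, 3, 10, 14, 21]; color 3: [9, 16].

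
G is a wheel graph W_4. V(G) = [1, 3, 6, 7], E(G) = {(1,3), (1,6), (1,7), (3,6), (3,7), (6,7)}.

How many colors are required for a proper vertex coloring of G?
χ(G) = 4

Clique number ω(G) = 4 (lower bound: χ ≥ ω).
The clique on [1, 3, 6, 7] has size 4, forcing χ ≥ 4, and the coloring below uses 4 colors, so χ(G) = 4.
A valid 4-coloring: color 1: [6]; color 2: [3]; color 3: [1]; color 4: [7].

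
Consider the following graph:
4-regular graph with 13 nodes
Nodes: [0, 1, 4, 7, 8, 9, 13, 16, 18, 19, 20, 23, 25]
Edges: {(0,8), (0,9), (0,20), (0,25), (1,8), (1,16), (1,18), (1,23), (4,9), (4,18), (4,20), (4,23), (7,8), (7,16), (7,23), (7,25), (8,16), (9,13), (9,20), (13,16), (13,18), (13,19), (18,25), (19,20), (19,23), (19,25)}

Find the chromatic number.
Clique number ω(G) = 3 (lower bound: χ ≥ ω).
The clique on [0, 9, 20] has size 3, forcing χ ≥ 3, and the coloring below uses 3 colors, so χ(G) = 3.
A valid 3-coloring: color 1: [8, 13, 20, 23, 25]; color 2: [0, 1, 4, 7, 19]; color 3: [9, 16, 18].

χ(G) = 3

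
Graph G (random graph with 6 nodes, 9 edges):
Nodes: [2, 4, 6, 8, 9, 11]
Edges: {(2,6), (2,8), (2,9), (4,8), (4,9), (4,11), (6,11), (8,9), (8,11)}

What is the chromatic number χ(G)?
Clique number ω(G) = 3 (lower bound: χ ≥ ω).
The clique on [2, 8, 9] has size 3, forcing χ ≥ 3, and the coloring below uses 3 colors, so χ(G) = 3.
A valid 3-coloring: color 1: [6, 8]; color 2: [2, 4]; color 3: [9, 11].

χ(G) = 3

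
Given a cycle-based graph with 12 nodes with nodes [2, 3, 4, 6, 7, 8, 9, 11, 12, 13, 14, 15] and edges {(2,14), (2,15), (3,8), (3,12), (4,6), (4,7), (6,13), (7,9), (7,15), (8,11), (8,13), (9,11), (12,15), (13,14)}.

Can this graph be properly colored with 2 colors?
No, G is not 2-colorable

Odd cycle [6, 13, 14, 2, 15, 7, 4] needs 3 colors (χ ≥ 3).
Hence χ(G) ≥ 3 > 2, so no proper 2-coloring exists.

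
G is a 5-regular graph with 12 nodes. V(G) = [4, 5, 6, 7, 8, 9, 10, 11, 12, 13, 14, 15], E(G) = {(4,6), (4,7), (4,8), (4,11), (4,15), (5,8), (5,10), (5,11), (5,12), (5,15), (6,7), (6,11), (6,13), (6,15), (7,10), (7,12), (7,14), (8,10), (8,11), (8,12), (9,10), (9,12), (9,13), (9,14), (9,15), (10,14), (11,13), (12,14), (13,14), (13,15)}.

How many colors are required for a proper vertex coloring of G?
χ(G) = 4

Clique number ω(G) = 3 (lower bound: χ ≥ ω).
Suppose a proper 3-coloring c exists. The clique [4, 6, 7] takes 3 distinct colors; by symmetry let c(4) = 1, c(6) = 2, c(7) = 3.
- Vertex 11: neighbors [4, 6] already have colors [1, 2] ⇒ c(11) = 3.
- Vertex 8: neighbors [4, 11] already have colors [1, 3] ⇒ c(8) = 2.
- Vertex 5: neighbors [8, 11] already have colors [2, 3] ⇒ c(5) = 1.
- Vertex 10: neighbors [5, 8, 7] already have colors [1, 2, 3] — all 3 colors blocked. Contradiction.
The forced assignments end in a contradiction, so G has no proper 3-coloring (χ ≥ 4).
The coloring below uses 4 colors, so χ(G) = 4.
A valid 4-coloring: color 1: [7, 11, 15]; color 2: [4, 10, 12, 13]; color 3: [6, 8, 14]; color 4: [5, 9].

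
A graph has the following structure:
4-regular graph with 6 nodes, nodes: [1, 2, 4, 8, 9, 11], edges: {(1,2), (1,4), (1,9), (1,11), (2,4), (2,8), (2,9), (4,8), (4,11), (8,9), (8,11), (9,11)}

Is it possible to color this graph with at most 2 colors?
The clique on vertices [2, 8, 9] has size 3 > 2, so it alone needs 3 colors.

No, G is not 2-colorable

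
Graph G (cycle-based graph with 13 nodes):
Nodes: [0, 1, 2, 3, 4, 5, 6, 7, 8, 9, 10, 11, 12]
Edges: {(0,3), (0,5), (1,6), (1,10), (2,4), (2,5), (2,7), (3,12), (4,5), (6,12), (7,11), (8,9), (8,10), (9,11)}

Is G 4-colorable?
A valid 4-coloring: color 1: [0, 1, 2, 8, 11, 12]; color 2: [3, 5, 6, 7, 9, 10]; color 3: [4].
(χ(G) = 3 ≤ 4.)

Yes, G is 4-colorable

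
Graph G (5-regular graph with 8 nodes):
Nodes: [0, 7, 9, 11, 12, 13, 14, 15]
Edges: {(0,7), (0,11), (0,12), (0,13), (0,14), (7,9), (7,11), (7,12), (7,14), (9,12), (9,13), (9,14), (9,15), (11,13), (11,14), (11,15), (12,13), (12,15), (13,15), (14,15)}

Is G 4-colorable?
A valid 4-coloring: color 1: [9, 11]; color 2: [7, 13]; color 3: [12, 14]; color 4: [0, 15].
(χ(G) = 4 ≤ 4.)

Yes, G is 4-colorable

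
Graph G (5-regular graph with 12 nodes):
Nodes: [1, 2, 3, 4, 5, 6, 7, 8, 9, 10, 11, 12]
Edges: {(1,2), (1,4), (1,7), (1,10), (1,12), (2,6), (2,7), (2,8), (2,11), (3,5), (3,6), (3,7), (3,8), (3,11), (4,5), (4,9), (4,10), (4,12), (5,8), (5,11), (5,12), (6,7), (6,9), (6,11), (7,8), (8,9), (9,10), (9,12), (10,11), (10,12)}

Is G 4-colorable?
A valid 4-coloring: color 1: [1, 5, 9]; color 2: [7, 11, 12]; color 3: [4, 6, 8]; color 4: [2, 3, 10].
(χ(G) = 4 ≤ 4.)

Yes, G is 4-colorable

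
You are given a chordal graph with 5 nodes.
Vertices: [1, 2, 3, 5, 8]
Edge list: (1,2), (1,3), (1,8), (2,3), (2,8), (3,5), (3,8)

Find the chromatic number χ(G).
χ(G) = 4

Clique number ω(G) = 4 (lower bound: χ ≥ ω).
The clique on [1, 2, 3, 8] has size 4, forcing χ ≥ 4, and the coloring below uses 4 colors, so χ(G) = 4.
A valid 4-coloring: color 1: [3]; color 2: [5, 8]; color 3: [2]; color 4: [1].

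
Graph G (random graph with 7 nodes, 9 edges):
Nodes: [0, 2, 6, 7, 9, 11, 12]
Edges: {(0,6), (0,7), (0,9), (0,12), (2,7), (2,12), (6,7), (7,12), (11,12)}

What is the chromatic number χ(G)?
χ(G) = 3

Clique number ω(G) = 3 (lower bound: χ ≥ ω).
The clique on [0, 7, 12] has size 3, forcing χ ≥ 3, and the coloring below uses 3 colors, so χ(G) = 3.
A valid 3-coloring: color 1: [7, 9, 11]; color 2: [0, 2]; color 3: [6, 12].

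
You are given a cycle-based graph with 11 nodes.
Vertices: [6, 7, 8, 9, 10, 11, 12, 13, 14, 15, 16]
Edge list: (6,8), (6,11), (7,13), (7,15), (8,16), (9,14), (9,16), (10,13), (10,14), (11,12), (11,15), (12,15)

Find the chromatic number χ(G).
χ(G) = 3

Clique number ω(G) = 3 (lower bound: χ ≥ ω).
The clique on [11, 12, 15] has size 3, forcing χ ≥ 3, and the coloring below uses 3 colors, so χ(G) = 3.
A valid 3-coloring: color 1: [6, 13, 14, 15, 16]; color 2: [7, 8, 9, 10, 11]; color 3: [12].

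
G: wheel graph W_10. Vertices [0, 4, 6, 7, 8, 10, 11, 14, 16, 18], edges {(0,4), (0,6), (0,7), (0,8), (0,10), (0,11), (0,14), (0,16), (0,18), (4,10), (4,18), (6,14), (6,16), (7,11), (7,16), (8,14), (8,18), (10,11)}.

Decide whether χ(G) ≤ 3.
Odd cycle [7, 16, 6, 14, 8, 18, 4, 10, 11] needs 3 colors (χ ≥ 3).
Vertex 0 is adjacent to every vertex of [4, 6, 7, 8, 10, 11, 14, 16, 18], which already need 3 colors among themselves, so 0 needs a new color (χ ≥ 4).
Hence χ(G) ≥ 4 > 3, so no proper 3-coloring exists.

No, G is not 3-colorable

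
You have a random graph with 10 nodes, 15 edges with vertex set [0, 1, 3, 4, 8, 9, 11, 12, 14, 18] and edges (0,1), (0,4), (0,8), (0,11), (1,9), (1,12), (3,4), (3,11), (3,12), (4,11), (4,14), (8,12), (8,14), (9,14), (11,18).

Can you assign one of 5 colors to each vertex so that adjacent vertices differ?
A valid 5-coloring: color 1: [0, 3, 14, 18]; color 2: [4, 9, 12]; color 3: [1, 8, 11].
(χ(G) = 3 ≤ 5.)

Yes, G is 5-colorable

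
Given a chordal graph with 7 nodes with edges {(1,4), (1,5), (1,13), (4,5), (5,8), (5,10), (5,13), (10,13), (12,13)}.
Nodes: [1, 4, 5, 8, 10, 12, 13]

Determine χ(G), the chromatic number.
χ(G) = 3

Clique number ω(G) = 3 (lower bound: χ ≥ ω).
The clique on [1, 4, 5] has size 3, forcing χ ≥ 3, and the coloring below uses 3 colors, so χ(G) = 3.
A valid 3-coloring: color 1: [5, 12]; color 2: [4, 8, 13]; color 3: [1, 10].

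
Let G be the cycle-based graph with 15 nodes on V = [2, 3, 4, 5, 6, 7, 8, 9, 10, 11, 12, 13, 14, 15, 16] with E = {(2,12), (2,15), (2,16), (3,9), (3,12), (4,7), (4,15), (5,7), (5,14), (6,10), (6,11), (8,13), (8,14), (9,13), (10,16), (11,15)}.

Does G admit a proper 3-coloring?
A valid 3-coloring: color 1: [2, 3, 7, 10, 11, 13, 14]; color 2: [5, 6, 8, 9, 12, 15, 16]; color 3: [4].
(χ(G) = 3 ≤ 3.)

Yes, G is 3-colorable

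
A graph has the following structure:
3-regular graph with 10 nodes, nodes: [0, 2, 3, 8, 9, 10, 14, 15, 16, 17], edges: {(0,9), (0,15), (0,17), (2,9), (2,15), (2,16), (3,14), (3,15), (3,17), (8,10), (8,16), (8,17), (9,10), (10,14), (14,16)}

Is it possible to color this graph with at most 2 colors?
Odd cycle [14, 3, 17, 0, 9, 2, 16] needs 3 colors (χ ≥ 3).
Hence χ(G) ≥ 3 > 2, so no proper 2-coloring exists.

No, G is not 2-colorable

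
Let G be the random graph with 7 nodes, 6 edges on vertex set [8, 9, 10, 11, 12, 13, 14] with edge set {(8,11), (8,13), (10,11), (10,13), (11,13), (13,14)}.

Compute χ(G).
Clique number ω(G) = 3 (lower bound: χ ≥ ω).
The clique on [8, 11, 13] has size 3, forcing χ ≥ 3, and the coloring below uses 3 colors, so χ(G) = 3.
A valid 3-coloring: color 1: [9, 12, 13]; color 2: [11, 14]; color 3: [8, 10].

χ(G) = 3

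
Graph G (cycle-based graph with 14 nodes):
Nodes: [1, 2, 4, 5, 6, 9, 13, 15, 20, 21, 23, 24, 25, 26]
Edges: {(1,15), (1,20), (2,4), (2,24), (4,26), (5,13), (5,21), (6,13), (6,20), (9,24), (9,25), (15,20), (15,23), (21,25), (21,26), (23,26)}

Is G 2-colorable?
No, G is not 2-colorable

The clique on vertices [1, 15, 20] has size 3 > 2, so it alone needs 3 colors.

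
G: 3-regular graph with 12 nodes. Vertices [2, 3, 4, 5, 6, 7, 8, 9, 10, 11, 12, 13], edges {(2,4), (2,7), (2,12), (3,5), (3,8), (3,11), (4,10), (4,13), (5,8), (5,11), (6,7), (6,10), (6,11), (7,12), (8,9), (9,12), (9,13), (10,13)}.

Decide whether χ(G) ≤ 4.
Yes, G is 4-colorable

A valid 4-coloring: color 1: [2, 9, 10, 11]; color 2: [4, 5, 7]; color 3: [3, 6, 12, 13]; color 4: [8].
(χ(G) = 3 ≤ 4.)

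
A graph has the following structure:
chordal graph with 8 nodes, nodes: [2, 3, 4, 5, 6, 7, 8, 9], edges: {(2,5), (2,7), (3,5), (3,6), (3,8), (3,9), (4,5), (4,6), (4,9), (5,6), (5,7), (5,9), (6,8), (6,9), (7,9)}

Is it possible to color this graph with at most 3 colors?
No, G is not 3-colorable

The clique on vertices [3, 5, 6, 9] has size 4 > 3, so it alone needs 4 colors.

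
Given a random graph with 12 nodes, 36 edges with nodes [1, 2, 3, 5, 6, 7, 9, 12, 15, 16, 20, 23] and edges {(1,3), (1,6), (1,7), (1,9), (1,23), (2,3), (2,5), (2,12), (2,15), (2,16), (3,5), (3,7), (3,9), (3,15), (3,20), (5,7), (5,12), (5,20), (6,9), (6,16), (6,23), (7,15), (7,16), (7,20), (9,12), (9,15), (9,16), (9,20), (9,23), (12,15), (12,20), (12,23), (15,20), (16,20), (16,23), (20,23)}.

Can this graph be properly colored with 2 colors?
The clique on vertices [1, 6, 9, 23] has size 4 > 2, so it alone needs 4 colors.

No, G is not 2-colorable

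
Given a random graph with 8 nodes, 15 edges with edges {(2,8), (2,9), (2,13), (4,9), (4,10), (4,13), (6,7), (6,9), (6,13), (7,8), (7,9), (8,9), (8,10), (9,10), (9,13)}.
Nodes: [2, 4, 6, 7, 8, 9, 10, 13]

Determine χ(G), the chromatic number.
Clique number ω(G) = 3 (lower bound: χ ≥ ω).
Odd cycle [8, 7, 6, 13, 2] needs 3 colors (χ ≥ 3).
Vertex 9 is adjacent to every vertex of [2, 6, 7, 8, 13], which already need 3 colors among themselves, so 9 needs a new color (χ ≥ 4).
The coloring below uses 4 colors, so χ(G) = 4.
A valid 4-coloring: color 1: [9]; color 2: [7, 10, 13]; color 3: [4, 6, 8]; color 4: [2].

χ(G) = 4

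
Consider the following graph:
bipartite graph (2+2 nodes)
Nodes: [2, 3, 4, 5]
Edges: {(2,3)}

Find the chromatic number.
Clique number ω(G) = 2 (lower bound: χ ≥ ω).
The graph is bipartite (no odd cycle), so 2 colors suffice: χ(G) = 2.
A valid 2-coloring: color 1: [3, 4, 5]; color 2: [2].

χ(G) = 2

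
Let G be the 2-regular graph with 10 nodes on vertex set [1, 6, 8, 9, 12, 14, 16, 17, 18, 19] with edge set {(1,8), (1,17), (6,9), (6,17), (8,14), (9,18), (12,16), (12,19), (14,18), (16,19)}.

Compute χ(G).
Clique number ω(G) = 3 (lower bound: χ ≥ ω).
The clique on [12, 16, 19] has size 3, forcing χ ≥ 3, and the coloring below uses 3 colors, so χ(G) = 3.
A valid 3-coloring: color 1: [1, 9, 14, 16]; color 2: [6, 8, 12, 18]; color 3: [17, 19].

χ(G) = 3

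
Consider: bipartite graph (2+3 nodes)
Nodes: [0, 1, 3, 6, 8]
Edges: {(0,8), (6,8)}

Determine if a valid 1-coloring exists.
Edge (0,8) forces its endpoints to differ, so 1 color is not enough.

No, G is not 1-colorable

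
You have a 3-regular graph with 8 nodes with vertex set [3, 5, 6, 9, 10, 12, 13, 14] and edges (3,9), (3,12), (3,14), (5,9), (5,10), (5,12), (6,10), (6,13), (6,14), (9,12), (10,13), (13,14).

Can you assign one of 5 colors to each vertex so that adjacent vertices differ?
A valid 5-coloring: color 1: [3, 5, 13]; color 2: [10, 12, 14]; color 3: [6, 9].
(χ(G) = 3 ≤ 5.)

Yes, G is 5-colorable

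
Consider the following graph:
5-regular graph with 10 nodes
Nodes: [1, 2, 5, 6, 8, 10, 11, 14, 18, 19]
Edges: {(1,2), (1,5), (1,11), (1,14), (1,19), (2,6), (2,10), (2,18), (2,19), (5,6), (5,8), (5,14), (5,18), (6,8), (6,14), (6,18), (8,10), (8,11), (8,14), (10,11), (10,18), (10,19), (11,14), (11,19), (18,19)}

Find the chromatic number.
χ(G) = 4

Clique number ω(G) = 4 (lower bound: χ ≥ ω).
The clique on [5, 6, 8, 14] has size 4, forcing χ ≥ 4, and the coloring below uses 4 colors, so χ(G) = 4.
A valid 4-coloring: color 1: [1, 8, 18]; color 2: [2, 5, 11]; color 3: [14, 19]; color 4: [6, 10].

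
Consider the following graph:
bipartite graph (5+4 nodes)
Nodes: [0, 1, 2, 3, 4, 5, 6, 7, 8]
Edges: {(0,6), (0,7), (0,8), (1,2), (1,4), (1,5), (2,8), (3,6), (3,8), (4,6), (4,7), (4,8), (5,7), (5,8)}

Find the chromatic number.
Clique number ω(G) = 2 (lower bound: χ ≥ ω).
The graph is bipartite (no odd cycle), so 2 colors suffice: χ(G) = 2.
A valid 2-coloring: color 1: [1, 6, 7, 8]; color 2: [0, 2, 3, 4, 5].

χ(G) = 2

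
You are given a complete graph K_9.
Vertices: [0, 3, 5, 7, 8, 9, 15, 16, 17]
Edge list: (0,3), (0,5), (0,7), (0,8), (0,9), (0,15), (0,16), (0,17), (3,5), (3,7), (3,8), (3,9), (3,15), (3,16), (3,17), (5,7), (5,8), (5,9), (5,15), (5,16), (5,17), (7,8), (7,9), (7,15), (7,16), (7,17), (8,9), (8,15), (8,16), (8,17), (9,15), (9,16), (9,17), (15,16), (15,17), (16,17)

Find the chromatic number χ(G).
χ(G) = 9

Clique number ω(G) = 9 (lower bound: χ ≥ ω).
The clique on [0, 3, 5, 7, 8, 9, 15, 16, 17] has size 9, forcing χ ≥ 9, and the coloring below uses 9 colors, so χ(G) = 9.
A valid 9-coloring: color 1: [0]; color 2: [3]; color 3: [5]; color 4: [8]; color 5: [16]; color 6: [9]; color 7: [7]; color 8: [17]; color 9: [15].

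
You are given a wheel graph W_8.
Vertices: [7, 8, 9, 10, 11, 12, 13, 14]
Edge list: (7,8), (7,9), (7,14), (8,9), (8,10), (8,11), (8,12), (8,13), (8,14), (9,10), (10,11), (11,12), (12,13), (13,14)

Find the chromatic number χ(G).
Clique number ω(G) = 3 (lower bound: χ ≥ ω).
Odd cycle [13, 12, 11, 10, 9, 7, 14] needs 3 colors (χ ≥ 3).
Vertex 8 is adjacent to every vertex of [7, 9, 10, 11, 12, 13, 14], which already need 3 colors among themselves, so 8 needs a new color (χ ≥ 4).
The coloring below uses 4 colors, so χ(G) = 4.
A valid 4-coloring: color 1: [8]; color 2: [7, 11, 13]; color 3: [10, 12, 14]; color 4: [9].

χ(G) = 4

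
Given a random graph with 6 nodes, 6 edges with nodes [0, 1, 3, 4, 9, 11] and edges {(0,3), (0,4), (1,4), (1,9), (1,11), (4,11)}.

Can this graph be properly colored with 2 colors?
The clique on vertices [1, 4, 11] has size 3 > 2, so it alone needs 3 colors.

No, G is not 2-colorable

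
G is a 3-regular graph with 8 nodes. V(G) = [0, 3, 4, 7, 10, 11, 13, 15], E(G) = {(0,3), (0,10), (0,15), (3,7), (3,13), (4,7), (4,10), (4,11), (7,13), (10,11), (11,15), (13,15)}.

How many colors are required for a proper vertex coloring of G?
χ(G) = 3

Clique number ω(G) = 3 (lower bound: χ ≥ ω).
The clique on [4, 10, 11] has size 3, forcing χ ≥ 3, and the coloring below uses 3 colors, so χ(G) = 3.
A valid 3-coloring: color 1: [7, 10, 15]; color 2: [0, 4, 13]; color 3: [3, 11].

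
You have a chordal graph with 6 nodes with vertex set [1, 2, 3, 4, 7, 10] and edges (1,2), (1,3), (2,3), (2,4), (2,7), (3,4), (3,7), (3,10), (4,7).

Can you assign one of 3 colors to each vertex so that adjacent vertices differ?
No, G is not 3-colorable

The clique on vertices [2, 3, 4, 7] has size 4 > 3, so it alone needs 4 colors.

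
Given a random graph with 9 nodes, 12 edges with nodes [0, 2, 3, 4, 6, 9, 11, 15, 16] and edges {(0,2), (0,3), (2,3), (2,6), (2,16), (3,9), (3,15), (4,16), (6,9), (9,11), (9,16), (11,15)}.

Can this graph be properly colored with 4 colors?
A valid 4-coloring: color 1: [3, 6, 11, 16]; color 2: [2, 4, 9, 15]; color 3: [0].
(χ(G) = 3 ≤ 4.)

Yes, G is 4-colorable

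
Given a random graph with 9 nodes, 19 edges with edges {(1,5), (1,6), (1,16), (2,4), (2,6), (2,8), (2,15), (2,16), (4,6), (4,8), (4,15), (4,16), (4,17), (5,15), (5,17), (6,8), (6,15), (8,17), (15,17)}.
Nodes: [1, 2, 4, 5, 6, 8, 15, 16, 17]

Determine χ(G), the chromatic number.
χ(G) = 4

Clique number ω(G) = 4 (lower bound: χ ≥ ω).
The clique on [2, 4, 6, 8] has size 4, forcing χ ≥ 4, and the coloring below uses 4 colors, so χ(G) = 4.
A valid 4-coloring: color 1: [4, 5]; color 2: [1, 2, 17]; color 3: [6, 16]; color 4: [8, 15].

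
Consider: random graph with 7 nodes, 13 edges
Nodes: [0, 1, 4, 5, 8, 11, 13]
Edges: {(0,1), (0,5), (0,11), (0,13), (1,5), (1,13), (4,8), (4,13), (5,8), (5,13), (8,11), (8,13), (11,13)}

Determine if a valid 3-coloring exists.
No, G is not 3-colorable

The clique on vertices [0, 1, 5, 13] has size 4 > 3, so it alone needs 4 colors.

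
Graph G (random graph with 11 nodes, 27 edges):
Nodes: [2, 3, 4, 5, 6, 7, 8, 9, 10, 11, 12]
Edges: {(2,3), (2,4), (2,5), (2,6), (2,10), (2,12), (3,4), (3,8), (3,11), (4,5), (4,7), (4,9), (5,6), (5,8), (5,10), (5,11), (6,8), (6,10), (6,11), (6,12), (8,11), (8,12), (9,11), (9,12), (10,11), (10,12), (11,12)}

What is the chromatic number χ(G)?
Clique number ω(G) = 4 (lower bound: χ ≥ ω).
The clique on [2, 6, 10, 12] has size 4, forcing χ ≥ 4, and the coloring below uses 4 colors, so χ(G) = 4.
A valid 4-coloring: color 1: [2, 7, 11]; color 2: [4, 6]; color 3: [3, 5, 12]; color 4: [8, 9, 10].

χ(G) = 4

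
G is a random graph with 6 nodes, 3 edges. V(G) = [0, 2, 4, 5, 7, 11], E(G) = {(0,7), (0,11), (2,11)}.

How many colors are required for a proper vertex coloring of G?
Clique number ω(G) = 2 (lower bound: χ ≥ ω).
The graph is bipartite (no odd cycle), so 2 colors suffice: χ(G) = 2.
A valid 2-coloring: color 1: [4, 5, 7, 11]; color 2: [0, 2].

χ(G) = 2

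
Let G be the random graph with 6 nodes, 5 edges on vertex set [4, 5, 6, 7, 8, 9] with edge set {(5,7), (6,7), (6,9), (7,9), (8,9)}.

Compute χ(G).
Clique number ω(G) = 3 (lower bound: χ ≥ ω).
The clique on [6, 7, 9] has size 3, forcing χ ≥ 3, and the coloring below uses 3 colors, so χ(G) = 3.
A valid 3-coloring: color 1: [4, 7, 8]; color 2: [5, 9]; color 3: [6].

χ(G) = 3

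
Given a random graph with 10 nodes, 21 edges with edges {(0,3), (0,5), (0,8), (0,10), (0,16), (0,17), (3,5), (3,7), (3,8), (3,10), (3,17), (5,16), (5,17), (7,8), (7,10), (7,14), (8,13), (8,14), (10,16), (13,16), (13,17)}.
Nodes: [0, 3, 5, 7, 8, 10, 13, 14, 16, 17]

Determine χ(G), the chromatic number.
Clique number ω(G) = 4 (lower bound: χ ≥ ω).
The clique on [0, 3, 5, 17] has size 4, forcing χ ≥ 4, and the coloring below uses 4 colors, so χ(G) = 4.
A valid 4-coloring: color 1: [0, 7, 13]; color 2: [3, 14, 16]; color 3: [5, 8, 10]; color 4: [17].

χ(G) = 4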